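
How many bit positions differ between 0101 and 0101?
XOR = 0000, count of 1s = 0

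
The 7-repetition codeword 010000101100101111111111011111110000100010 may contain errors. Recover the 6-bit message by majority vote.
Split into 7-bit blocks and majority-vote each:
  block 1 = 0100001: 2 ones, 5 zeros → 0
  block 2 = 0110010: 3 ones, 4 zeros → 0
  block 3 = 1111111: 7 ones, 0 zeros → 1
  block 4 = 1110111: 6 ones, 1 zeros → 1
  block 5 = 1111000: 4 ones, 3 zeros → 1
  block 6 = 0100010: 2 ones, 5 zeros → 0
Decoded = 001110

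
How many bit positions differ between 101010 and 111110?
XOR = 010100, count of 1s = 2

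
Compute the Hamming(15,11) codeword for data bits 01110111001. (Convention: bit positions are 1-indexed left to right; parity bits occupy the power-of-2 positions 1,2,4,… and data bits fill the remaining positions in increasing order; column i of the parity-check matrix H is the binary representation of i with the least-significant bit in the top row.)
Codeword c = d · G (mod 2), d = 01110111001:
  c[0] = d·G[:,0] = (01110111001)·(11011010101) mod 2 = 0+1+0+1+0+0+1+0+0+0+1 mod 2 = 0
  c[1] = d·G[:,1] = (01110111001)·(10110110011) mod 2 = 0+0+1+1+0+1+1+0+0+0+1 mod 2 = 1
  c[2] = d·G[:,2] = (01110111001)·(10000000000) mod 2 = 0+0+0+0+0+0+0+0+0+0+0 mod 2 = 0
  c[3] = d·G[:,3] = (01110111001)·(01110001111) mod 2 = 0+1+1+1+0+0+0+1+0+0+1 mod 2 = 1
  c[4] = d·G[:,4] = (01110111001)·(01000000000) mod 2 = 0+1+0+0+0+0+0+0+0+0+0 mod 2 = 1
  c[5] = d·G[:,5] = (01110111001)·(00100000000) mod 2 = 0+0+1+0+0+0+0+0+0+0+0 mod 2 = 1
  c[6] = d·G[:,6] = (01110111001)·(00010000000) mod 2 = 0+0+0+1+0+0+0+0+0+0+0 mod 2 = 1
  c[7] = d·G[:,7] = (01110111001)·(00001111111) mod 2 = 0+0+0+0+0+1+1+1+0+0+1 mod 2 = 0
  c[8] = d·G[:,8] = (01110111001)·(00001000000) mod 2 = 0+0+0+0+0+0+0+0+0+0+0 mod 2 = 0
  c[9] = d·G[:,9] = (01110111001)·(00000100000) mod 2 = 0+0+0+0+0+1+0+0+0+0+0 mod 2 = 1
  c[10] = d·G[:,10] = (01110111001)·(00000010000) mod 2 = 0+0+0+0+0+0+1+0+0+0+0 mod 2 = 1
  c[11] = d·G[:,11] = (01110111001)·(00000001000) mod 2 = 0+0+0+0+0+0+0+1+0+0+0 mod 2 = 1
  c[12] = d·G[:,12] = (01110111001)·(00000000100) mod 2 = 0+0+0+0+0+0+0+0+0+0+0 mod 2 = 0
  c[13] = d·G[:,13] = (01110111001)·(00000000010) mod 2 = 0+0+0+0+0+0+0+0+0+0+0 mod 2 = 0
  c[14] = d·G[:,14] = (01110111001)·(00000000001) mod 2 = 0+0+0+0+0+0+0+0+0+0+1 mod 2 = 1
Codeword = 010111100111001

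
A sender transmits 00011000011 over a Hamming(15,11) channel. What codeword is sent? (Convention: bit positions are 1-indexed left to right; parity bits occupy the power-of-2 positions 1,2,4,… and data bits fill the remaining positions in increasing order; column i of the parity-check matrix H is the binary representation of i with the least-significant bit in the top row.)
Codeword c = d · G (mod 2), d = 00011000011:
  c[0] = d·G[:,0] = (00011000011)·(11011010101) mod 2 = 0+0+0+1+1+0+0+0+0+0+1 mod 2 = 1
  c[1] = d·G[:,1] = (00011000011)·(10110110011) mod 2 = 0+0+0+1+0+0+0+0+0+1+1 mod 2 = 1
  c[2] = d·G[:,2] = (00011000011)·(10000000000) mod 2 = 0+0+0+0+0+0+0+0+0+0+0 mod 2 = 0
  c[3] = d·G[:,3] = (00011000011)·(01110001111) mod 2 = 0+0+0+1+0+0+0+0+0+1+1 mod 2 = 1
  c[4] = d·G[:,4] = (00011000011)·(01000000000) mod 2 = 0+0+0+0+0+0+0+0+0+0+0 mod 2 = 0
  c[5] = d·G[:,5] = (00011000011)·(00100000000) mod 2 = 0+0+0+0+0+0+0+0+0+0+0 mod 2 = 0
  c[6] = d·G[:,6] = (00011000011)·(00010000000) mod 2 = 0+0+0+1+0+0+0+0+0+0+0 mod 2 = 1
  c[7] = d·G[:,7] = (00011000011)·(00001111111) mod 2 = 0+0+0+0+1+0+0+0+0+1+1 mod 2 = 1
  c[8] = d·G[:,8] = (00011000011)·(00001000000) mod 2 = 0+0+0+0+1+0+0+0+0+0+0 mod 2 = 1
  c[9] = d·G[:,9] = (00011000011)·(00000100000) mod 2 = 0+0+0+0+0+0+0+0+0+0+0 mod 2 = 0
  c[10] = d·G[:,10] = (00011000011)·(00000010000) mod 2 = 0+0+0+0+0+0+0+0+0+0+0 mod 2 = 0
  c[11] = d·G[:,11] = (00011000011)·(00000001000) mod 2 = 0+0+0+0+0+0+0+0+0+0+0 mod 2 = 0
  c[12] = d·G[:,12] = (00011000011)·(00000000100) mod 2 = 0+0+0+0+0+0+0+0+0+0+0 mod 2 = 0
  c[13] = d·G[:,13] = (00011000011)·(00000000010) mod 2 = 0+0+0+0+0+0+0+0+0+1+0 mod 2 = 1
  c[14] = d·G[:,14] = (00011000011)·(00000000001) mod 2 = 0+0+0+0+0+0+0+0+0+0+1 mod 2 = 1
Codeword = 110100111000011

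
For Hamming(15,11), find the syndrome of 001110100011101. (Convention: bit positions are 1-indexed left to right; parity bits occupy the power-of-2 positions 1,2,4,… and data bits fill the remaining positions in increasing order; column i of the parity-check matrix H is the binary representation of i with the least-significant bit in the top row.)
Syndrome s = H · r^T (mod 2), r = 001110100011101:
  s[0] = (101010101010101)·(001110100011101) mod 2 = 0+0+1+0+1+0+1+0+0+0+1+0+1+0+1 mod 2 = 0
  s[1] = (011001100110011)·(001110100011101) mod 2 = 0+0+1+0+0+0+1+0+0+0+1+0+0+0+1 mod 2 = 0
  s[2] = (000111100001111)·(001110100011101) mod 2 = 0+0+0+1+1+0+1+0+0+0+0+1+1+0+1 mod 2 = 0
  s[3] = (000000011111111)·(001110100011101) mod 2 = 0+0+0+0+0+0+0+0+0+0+1+1+1+0+1 mod 2 = 0
Syndrome = 0000
s = 0: no error detected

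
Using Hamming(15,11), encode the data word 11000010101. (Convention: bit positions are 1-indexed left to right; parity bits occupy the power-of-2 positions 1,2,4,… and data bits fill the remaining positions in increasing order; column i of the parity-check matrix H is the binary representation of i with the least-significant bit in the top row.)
Codeword c = d · G (mod 2), d = 11000010101:
  c[0] = d·G[:,0] = (11000010101)·(11011010101) mod 2 = 1+1+0+0+0+0+1+0+1+0+1 mod 2 = 1
  c[1] = d·G[:,1] = (11000010101)·(10110110011) mod 2 = 1+0+0+0+0+0+1+0+0+0+1 mod 2 = 1
  c[2] = d·G[:,2] = (11000010101)·(10000000000) mod 2 = 1+0+0+0+0+0+0+0+0+0+0 mod 2 = 1
  c[3] = d·G[:,3] = (11000010101)·(01110001111) mod 2 = 0+1+0+0+0+0+0+0+1+0+1 mod 2 = 1
  c[4] = d·G[:,4] = (11000010101)·(01000000000) mod 2 = 0+1+0+0+0+0+0+0+0+0+0 mod 2 = 1
  c[5] = d·G[:,5] = (11000010101)·(00100000000) mod 2 = 0+0+0+0+0+0+0+0+0+0+0 mod 2 = 0
  c[6] = d·G[:,6] = (11000010101)·(00010000000) mod 2 = 0+0+0+0+0+0+0+0+0+0+0 mod 2 = 0
  c[7] = d·G[:,7] = (11000010101)·(00001111111) mod 2 = 0+0+0+0+0+0+1+0+1+0+1 mod 2 = 1
  c[8] = d·G[:,8] = (11000010101)·(00001000000) mod 2 = 0+0+0+0+0+0+0+0+0+0+0 mod 2 = 0
  c[9] = d·G[:,9] = (11000010101)·(00000100000) mod 2 = 0+0+0+0+0+0+0+0+0+0+0 mod 2 = 0
  c[10] = d·G[:,10] = (11000010101)·(00000010000) mod 2 = 0+0+0+0+0+0+1+0+0+0+0 mod 2 = 1
  c[11] = d·G[:,11] = (11000010101)·(00000001000) mod 2 = 0+0+0+0+0+0+0+0+0+0+0 mod 2 = 0
  c[12] = d·G[:,12] = (11000010101)·(00000000100) mod 2 = 0+0+0+0+0+0+0+0+1+0+0 mod 2 = 1
  c[13] = d·G[:,13] = (11000010101)·(00000000010) mod 2 = 0+0+0+0+0+0+0+0+0+0+0 mod 2 = 0
  c[14] = d·G[:,14] = (11000010101)·(00000000001) mod 2 = 0+0+0+0+0+0+0+0+0+0+1 mod 2 = 1
Codeword = 111110010010101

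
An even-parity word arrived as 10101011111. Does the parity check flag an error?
Sum of received bits: 1+0+1+0+1+0+1+1+1+1+1 = 8; 8 mod 2 = 0. Result is 0 → no error detected.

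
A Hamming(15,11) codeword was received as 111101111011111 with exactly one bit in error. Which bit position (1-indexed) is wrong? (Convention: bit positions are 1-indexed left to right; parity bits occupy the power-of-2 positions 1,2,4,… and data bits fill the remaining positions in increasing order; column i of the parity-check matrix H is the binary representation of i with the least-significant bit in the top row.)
Syndrome s = H · r^T (mod 2), r = 111101111011111:
  s[0] = (101010101010101)·(111101111011111) mod 2 = 1+0+1+0+0+0+1+0+1+0+1+0+1+0+1 mod 2 = 1
  s[1] = (011001100110011)·(111101111011111) mod 2 = 0+1+1+0+0+1+1+0+0+0+1+0+0+1+1 mod 2 = 1
  s[2] = (000111100001111)·(111101111011111) mod 2 = 0+0+0+1+0+1+1+0+0+0+0+1+1+1+1 mod 2 = 1
  s[3] = (000000011111111)·(111101111011111) mod 2 = 0+0+0+0+0+0+0+1+1+0+1+1+1+1+1 mod 2 = 1
Syndrome = 1111
Column i of H is the binary representation of i, so the syndrome is the binary index of the flipped bit.
Read s = 1111 with s[0] as LSB: 1·2^0 + 1·2^1 + 1·2^2 + 1·2^3 = 15.
Error is at bit position 15.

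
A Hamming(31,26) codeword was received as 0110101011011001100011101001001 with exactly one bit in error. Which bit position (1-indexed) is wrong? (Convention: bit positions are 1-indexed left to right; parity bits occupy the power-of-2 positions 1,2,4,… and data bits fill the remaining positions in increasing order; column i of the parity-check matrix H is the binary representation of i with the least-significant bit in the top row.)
Syndrome s = H · r^T (mod 2), r = 0110101011011001100011101001001:
  s[0] = (1010101010101010101010101010101)·(0110101011011001100011101001001) mod 2 = 0+0+1+0+1+0+1+0+1+0+0+0+1+0+0+0+1+0+0+0+1+0+1+0+1+0+0+0+0+0+1 mod 2 = 0
  s[1] = (0110011001100110011001100110011)·(0110101011011001100011101001001) mod 2 = 0+1+1+0+0+0+1+0+0+1+0+0+0+0+0+0+0+0+0+0+0+1+1+0+0+0+0+0+0+0+1 mod 2 = 1
  s[2] = (0001111000011110000111100001111)·(0110101011011001100011101001001) mod 2 = 0+0+0+0+1+0+1+0+0+0+0+1+1+0+0+0+0+0+0+0+1+1+1+0+0+0+0+1+0+0+1 mod 2 = 1
  s[3] = (0000000111111110000000011111111)·(0110101011011001100011101001001) mod 2 = 0+0+0+0+0+0+0+0+1+1+0+1+1+0+0+0+0+0+0+0+0+0+0+0+1+0+0+1+0+0+1 mod 2 = 1
  s[4] = (0000000000000001111111111111111)·(0110101011011001100011101001001) mod 2 = 0+0+0+0+0+0+0+0+0+0+0+0+0+0+0+1+1+0+0+0+1+1+1+0+1+0+0+1+0+0+1 mod 2 = 0
Syndrome = 01110
Column i of H is the binary representation of i, so the syndrome is the binary index of the flipped bit.
Read s = 01110 with s[0] as LSB: 0·2^0 + 1·2^1 + 1·2^2 + 1·2^3 + 0·2^4 = 14.
Error is at bit position 14.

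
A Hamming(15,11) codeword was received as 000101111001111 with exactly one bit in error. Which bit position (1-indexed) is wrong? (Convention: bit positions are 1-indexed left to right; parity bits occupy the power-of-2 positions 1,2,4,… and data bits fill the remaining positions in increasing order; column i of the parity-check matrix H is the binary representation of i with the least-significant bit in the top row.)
Syndrome s = H · r^T (mod 2), r = 000101111001111:
  s[0] = (101010101010101)·(000101111001111) mod 2 = 0+0+0+0+0+0+1+0+1+0+0+0+1+0+1 mod 2 = 0
  s[1] = (011001100110011)·(000101111001111) mod 2 = 0+0+0+0+0+1+1+0+0+0+0+0+0+1+1 mod 2 = 0
  s[2] = (000111100001111)·(000101111001111) mod 2 = 0+0+0+1+0+1+1+0+0+0+0+1+1+1+1 mod 2 = 1
  s[3] = (000000011111111)·(000101111001111) mod 2 = 0+0+0+0+0+0+0+1+1+0+0+1+1+1+1 mod 2 = 0
Syndrome = 0010
Column i of H is the binary representation of i, so the syndrome is the binary index of the flipped bit.
Read s = 0010 with s[0] as LSB: 0·2^0 + 0·2^1 + 1·2^2 + 0·2^3 = 4.
Error is at bit position 4.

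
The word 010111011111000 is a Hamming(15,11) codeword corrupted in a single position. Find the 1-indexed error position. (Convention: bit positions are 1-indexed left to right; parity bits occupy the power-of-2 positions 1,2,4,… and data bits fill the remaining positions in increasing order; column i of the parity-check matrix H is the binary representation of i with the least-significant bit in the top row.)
Syndrome s = H · r^T (mod 2), r = 010111011111000:
  s[0] = (101010101010101)·(010111011111000) mod 2 = 0+0+0+0+1+0+0+0+1+0+1+0+0+0+0 mod 2 = 1
  s[1] = (011001100110011)·(010111011111000) mod 2 = 0+1+0+0+0+1+0+0+0+1+1+0+0+0+0 mod 2 = 0
  s[2] = (000111100001111)·(010111011111000) mod 2 = 0+0+0+1+1+1+0+0+0+0+0+1+0+0+0 mod 2 = 0
  s[3] = (000000011111111)·(010111011111000) mod 2 = 0+0+0+0+0+0+0+1+1+1+1+1+0+0+0 mod 2 = 1
Syndrome = 1001
Column i of H is the binary representation of i, so the syndrome is the binary index of the flipped bit.
Read s = 1001 with s[0] as LSB: 1·2^0 + 0·2^1 + 0·2^2 + 1·2^3 = 9.
Error is at bit position 9.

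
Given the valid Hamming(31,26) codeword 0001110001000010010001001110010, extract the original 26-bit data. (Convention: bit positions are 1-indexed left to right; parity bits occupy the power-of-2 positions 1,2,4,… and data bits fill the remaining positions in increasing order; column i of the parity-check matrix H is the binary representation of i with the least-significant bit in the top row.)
Parity bits occupy power-of-2 positions; data bits are at positions {3,5,6,7,9,10,11,12,13,14,15,17,18,19,20,21,22,23,24,25,26,27,28,29,30,31} (1-indexed).
Extract: c[3]=0 c[5]=1 c[6]=1 c[7]=0 c[9]=0 c[10]=1 c[11]=0 c[12]=0 c[13]=0 c[14]=0 c[15]=1 c[17]=0 c[18]=1 c[19]=0 c[20]=0 c[21]=0 c[22]=1 c[23]=0 c[24]=0 c[25]=1 c[26]=1 c[27]=1 c[28]=0 c[29]=0 c[30]=1 c[31]=0
Data = 01100100001010001001110010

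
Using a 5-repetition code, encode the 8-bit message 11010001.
Repeat each bit 5× and concatenate:
1→11111  1→11111  0→00000  1→11111  0→00000  0→00000  0→00000  1→11111
Codeword = 1111111111000001111100000000000000011111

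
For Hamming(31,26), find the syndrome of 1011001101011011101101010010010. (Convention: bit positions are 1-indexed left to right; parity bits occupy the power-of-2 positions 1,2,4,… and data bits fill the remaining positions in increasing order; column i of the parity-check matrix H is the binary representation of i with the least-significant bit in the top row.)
Syndrome s = H · r^T (mod 2), r = 1011001101011011101101010010010:
  s[0] = (1010101010101010101010101010101)·(1011001101011011101101010010010) mod 2 = 1+0+1+0+0+0+1+0+0+0+0+0+1+0+1+0+1+0+1+0+0+0+0+0+0+0+1+0+0+0+0 mod 2 = 0
  s[1] = (0110011001100110011001100110011)·(1011001101011011101101010010010) mod 2 = 0+0+1+0+0+0+1+0+0+1+0+0+0+0+1+0+0+0+1+0+0+1+0+0+0+0+1+0+0+1+0 mod 2 = 0
  s[2] = (0001111000011110000111100001111)·(1011001101011011101101010010010) mod 2 = 0+0+0+1+0+0+1+0+0+0+0+1+1+0+1+0+0+0+0+1+0+1+0+0+0+0+0+0+0+1+0 mod 2 = 0
  s[3] = (0000000111111110000000011111111)·(1011001101011011101101010010010) mod 2 = 0+0+0+0+0+0+0+1+0+1+0+1+1+0+1+0+0+0+0+0+0+0+0+1+0+0+1+0+0+1+0 mod 2 = 0
  s[4] = (0000000000000001111111111111111)·(1011001101011011101101010010010) mod 2 = 0+0+0+0+0+0+0+0+0+0+0+0+0+0+0+1+1+0+1+1+0+1+0+1+0+0+1+0+0+1+0 mod 2 = 0
Syndrome = 00000
s = 0: no error detected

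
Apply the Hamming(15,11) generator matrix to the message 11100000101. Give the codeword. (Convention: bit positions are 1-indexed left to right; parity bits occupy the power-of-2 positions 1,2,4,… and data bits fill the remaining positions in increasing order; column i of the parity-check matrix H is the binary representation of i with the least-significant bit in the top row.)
Codeword c = d · G (mod 2), d = 11100000101:
  c[0] = d·G[:,0] = (11100000101)·(11011010101) mod 2 = 1+1+0+0+0+0+0+0+1+0+1 mod 2 = 0
  c[1] = d·G[:,1] = (11100000101)·(10110110011) mod 2 = 1+0+1+0+0+0+0+0+0+0+1 mod 2 = 1
  c[2] = d·G[:,2] = (11100000101)·(10000000000) mod 2 = 1+0+0+0+0+0+0+0+0+0+0 mod 2 = 1
  c[3] = d·G[:,3] = (11100000101)·(01110001111) mod 2 = 0+1+1+0+0+0+0+0+1+0+1 mod 2 = 0
  c[4] = d·G[:,4] = (11100000101)·(01000000000) mod 2 = 0+1+0+0+0+0+0+0+0+0+0 mod 2 = 1
  c[5] = d·G[:,5] = (11100000101)·(00100000000) mod 2 = 0+0+1+0+0+0+0+0+0+0+0 mod 2 = 1
  c[6] = d·G[:,6] = (11100000101)·(00010000000) mod 2 = 0+0+0+0+0+0+0+0+0+0+0 mod 2 = 0
  c[7] = d·G[:,7] = (11100000101)·(00001111111) mod 2 = 0+0+0+0+0+0+0+0+1+0+1 mod 2 = 0
  c[8] = d·G[:,8] = (11100000101)·(00001000000) mod 2 = 0+0+0+0+0+0+0+0+0+0+0 mod 2 = 0
  c[9] = d·G[:,9] = (11100000101)·(00000100000) mod 2 = 0+0+0+0+0+0+0+0+0+0+0 mod 2 = 0
  c[10] = d·G[:,10] = (11100000101)·(00000010000) mod 2 = 0+0+0+0+0+0+0+0+0+0+0 mod 2 = 0
  c[11] = d·G[:,11] = (11100000101)·(00000001000) mod 2 = 0+0+0+0+0+0+0+0+0+0+0 mod 2 = 0
  c[12] = d·G[:,12] = (11100000101)·(00000000100) mod 2 = 0+0+0+0+0+0+0+0+1+0+0 mod 2 = 1
  c[13] = d·G[:,13] = (11100000101)·(00000000010) mod 2 = 0+0+0+0+0+0+0+0+0+0+0 mod 2 = 0
  c[14] = d·G[:,14] = (11100000101)·(00000000001) mod 2 = 0+0+0+0+0+0+0+0+0+0+1 mod 2 = 1
Codeword = 011011000000101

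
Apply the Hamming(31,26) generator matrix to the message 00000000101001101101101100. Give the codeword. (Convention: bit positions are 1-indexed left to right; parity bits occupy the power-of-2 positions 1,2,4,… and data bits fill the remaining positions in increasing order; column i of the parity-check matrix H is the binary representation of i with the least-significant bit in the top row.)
Codeword c = d · G (mod 2), d = 00000000101001101101101100:
  c[0] = d·G[:,0] = (00000000101001101101101100)·(11011010101101010101010101) mod 2 = 0+0+0+0+0+0+0+0+1+0+1+0+0+1+0+0+0+1+0+1+0+0+0+1+0+0 mod 2 = 0
  c[1] = d·G[:,1] = (00000000101001101101101100)·(10110110011011001100110011) mod 2 = 0+0+0+0+0+0+0+0+0+0+1+0+0+1+0+0+1+1+0+0+1+0+0+0+0+0 mod 2 = 1
  c[2] = d·G[:,2] = (00000000101001101101101100)·(10000000000000000000000000) mod 2 = 0+0+0+0+0+0+0+0+0+0+0+0+0+0+0+0+0+0+0+0+0+0+0+0+0+0 mod 2 = 0
  c[3] = d·G[:,3] = (00000000101001101101101100)·(01110001111000111100001111) mod 2 = 0+0+0+0+0+0+0+0+1+0+1+0+0+0+1+0+1+1+0+0+0+0+1+1+0+0 mod 2 = 1
  c[4] = d·G[:,4] = (00000000101001101101101100)·(01000000000000000000000000) mod 2 = 0+0+0+0+0+0+0+0+0+0+0+0+0+0+0+0+0+0+0+0+0+0+0+0+0+0 mod 2 = 0
  c[5] = d·G[:,5] = (00000000101001101101101100)·(00100000000000000000000000) mod 2 = 0+0+0+0+0+0+0+0+0+0+0+0+0+0+0+0+0+0+0+0+0+0+0+0+0+0 mod 2 = 0
  c[6] = d·G[:,6] = (00000000101001101101101100)·(00010000000000000000000000) mod 2 = 0+0+0+0+0+0+0+0+0+0+0+0+0+0+0+0+0+0+0+0+0+0+0+0+0+0 mod 2 = 0
  c[7] = d·G[:,7] = (00000000101001101101101100)·(00001111111000000011111111) mod 2 = 0+0+0+0+0+0+0+0+1+0+1+0+0+0+0+0+0+0+0+1+1+0+1+1+0+0 mod 2 = 0
  c[8] = d·G[:,8] = (00000000101001101101101100)·(00001000000000000000000000) mod 2 = 0+0+0+0+0+0+0+0+0+0+0+0+0+0+0+0+0+0+0+0+0+0+0+0+0+0 mod 2 = 0
  c[9] = d·G[:,9] = (00000000101001101101101100)·(00000100000000000000000000) mod 2 = 0+0+0+0+0+0+0+0+0+0+0+0+0+0+0+0+0+0+0+0+0+0+0+0+0+0 mod 2 = 0
  c[10] = d·G[:,10] = (00000000101001101101101100)·(00000010000000000000000000) mod 2 = 0+0+0+0+0+0+0+0+0+0+0+0+0+0+0+0+0+0+0+0+0+0+0+0+0+0 mod 2 = 0
  c[11] = d·G[:,11] = (00000000101001101101101100)·(00000001000000000000000000) mod 2 = 0+0+0+0+0+0+0+0+0+0+0+0+0+0+0+0+0+0+0+0+0+0+0+0+0+0 mod 2 = 0
  c[12] = d·G[:,12] = (00000000101001101101101100)·(00000000100000000000000000) mod 2 = 0+0+0+0+0+0+0+0+1+0+0+0+0+0+0+0+0+0+0+0+0+0+0+0+0+0 mod 2 = 1
  c[13] = d·G[:,13] = (00000000101001101101101100)·(00000000010000000000000000) mod 2 = 0+0+0+0+0+0+0+0+0+0+0+0+0+0+0+0+0+0+0+0+0+0+0+0+0+0 mod 2 = 0
  c[14] = d·G[:,14] = (00000000101001101101101100)·(00000000001000000000000000) mod 2 = 0+0+0+0+0+0+0+0+0+0+1+0+0+0+0+0+0+0+0+0+0+0+0+0+0+0 mod 2 = 1
  c[15] = d·G[:,15] = (00000000101001101101101100)·(00000000000111111111111111) mod 2 = 0+0+0+0+0+0+0+0+0+0+0+0+0+1+1+0+1+1+0+1+1+0+1+1+0+0 mod 2 = 0
  c[16] = d·G[:,16] = (00000000101001101101101100)·(00000000000100000000000000) mod 2 = 0+0+0+0+0+0+0+0+0+0+0+0+0+0+0+0+0+0+0+0+0+0+0+0+0+0 mod 2 = 0
  c[17] = d·G[:,17] = (00000000101001101101101100)·(00000000000010000000000000) mod 2 = 0+0+0+0+0+0+0+0+0+0+0+0+0+0+0+0+0+0+0+0+0+0+0+0+0+0 mod 2 = 0
  c[18] = d·G[:,18] = (00000000101001101101101100)·(00000000000001000000000000) mod 2 = 0+0+0+0+0+0+0+0+0+0+0+0+0+1+0+0+0+0+0+0+0+0+0+0+0+0 mod 2 = 1
  c[19] = d·G[:,19] = (00000000101001101101101100)·(00000000000000100000000000) mod 2 = 0+0+0+0+0+0+0+0+0+0+0+0+0+0+1+0+0+0+0+0+0+0+0+0+0+0 mod 2 = 1
  c[20] = d·G[:,20] = (00000000101001101101101100)·(00000000000000010000000000) mod 2 = 0+0+0+0+0+0+0+0+0+0+0+0+0+0+0+0+0+0+0+0+0+0+0+0+0+0 mod 2 = 0
  c[21] = d·G[:,21] = (00000000101001101101101100)·(00000000000000001000000000) mod 2 = 0+0+0+0+0+0+0+0+0+0+0+0+0+0+0+0+1+0+0+0+0+0+0+0+0+0 mod 2 = 1
  c[22] = d·G[:,22] = (00000000101001101101101100)·(00000000000000000100000000) mod 2 = 0+0+0+0+0+0+0+0+0+0+0+0+0+0+0+0+0+1+0+0+0+0+0+0+0+0 mod 2 = 1
  c[23] = d·G[:,23] = (00000000101001101101101100)·(00000000000000000010000000) mod 2 = 0+0+0+0+0+0+0+0+0+0+0+0+0+0+0+0+0+0+0+0+0+0+0+0+0+0 mod 2 = 0
  c[24] = d·G[:,24] = (00000000101001101101101100)·(00000000000000000001000000) mod 2 = 0+0+0+0+0+0+0+0+0+0+0+0+0+0+0+0+0+0+0+1+0+0+0+0+0+0 mod 2 = 1
  c[25] = d·G[:,25] = (00000000101001101101101100)·(00000000000000000000100000) mod 2 = 0+0+0+0+0+0+0+0+0+0+0+0+0+0+0+0+0+0+0+0+1+0+0+0+0+0 mod 2 = 1
  c[26] = d·G[:,26] = (00000000101001101101101100)·(00000000000000000000010000) mod 2 = 0+0+0+0+0+0+0+0+0+0+0+0+0+0+0+0+0+0+0+0+0+0+0+0+0+0 mod 2 = 0
  c[27] = d·G[:,27] = (00000000101001101101101100)·(00000000000000000000001000) mod 2 = 0+0+0+0+0+0+0+0+0+0+0+0+0+0+0+0+0+0+0+0+0+0+1+0+0+0 mod 2 = 1
  c[28] = d·G[:,28] = (00000000101001101101101100)·(00000000000000000000000100) mod 2 = 0+0+0+0+0+0+0+0+0+0+0+0+0+0+0+0+0+0+0+0+0+0+0+1+0+0 mod 2 = 1
  c[29] = d·G[:,29] = (00000000101001101101101100)·(00000000000000000000000010) mod 2 = 0+0+0+0+0+0+0+0+0+0+0+0+0+0+0+0+0+0+0+0+0+0+0+0+0+0 mod 2 = 0
  c[30] = d·G[:,30] = (00000000101001101101101100)·(00000000000000000000000001) mod 2 = 0+0+0+0+0+0+0+0+0+0+0+0+0+0+0+0+0+0+0+0+0+0+0+0+0+0 mod 2 = 0
Codeword = 0101000000001010001101101101100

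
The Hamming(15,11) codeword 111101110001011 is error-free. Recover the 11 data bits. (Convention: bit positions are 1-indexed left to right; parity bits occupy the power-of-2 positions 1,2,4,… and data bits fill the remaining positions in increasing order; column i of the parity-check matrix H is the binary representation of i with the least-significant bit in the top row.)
Parity bits occupy power-of-2 positions; data bits are at positions {3,5,6,7,9,10,11,12,13,14,15} (1-indexed).
Extract: c[3]=1 c[5]=0 c[6]=1 c[7]=1 c[9]=0 c[10]=0 c[11]=0 c[12]=1 c[13]=0 c[14]=1 c[15]=1
Data = 10110001011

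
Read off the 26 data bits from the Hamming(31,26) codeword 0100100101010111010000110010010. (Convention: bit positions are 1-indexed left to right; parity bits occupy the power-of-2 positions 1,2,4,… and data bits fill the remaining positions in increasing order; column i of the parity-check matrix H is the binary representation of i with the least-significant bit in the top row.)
Parity bits occupy power-of-2 positions; data bits are at positions {3,5,6,7,9,10,11,12,13,14,15,17,18,19,20,21,22,23,24,25,26,27,28,29,30,31} (1-indexed).
Extract: c[3]=0 c[5]=1 c[6]=0 c[7]=0 c[9]=0 c[10]=1 c[11]=0 c[12]=1 c[13]=0 c[14]=1 c[15]=1 c[17]=0 c[18]=1 c[19]=0 c[20]=0 c[21]=0 c[22]=0 c[23]=1 c[24]=1 c[25]=0 c[26]=0 c[27]=1 c[28]=0 c[29]=0 c[30]=1 c[31]=0
Data = 01000101011010000110010010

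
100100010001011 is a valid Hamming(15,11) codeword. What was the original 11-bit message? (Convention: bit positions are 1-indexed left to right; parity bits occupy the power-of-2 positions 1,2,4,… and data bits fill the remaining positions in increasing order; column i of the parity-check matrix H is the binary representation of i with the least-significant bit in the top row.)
Parity bits occupy power-of-2 positions; data bits are at positions {3,5,6,7,9,10,11,12,13,14,15} (1-indexed).
Extract: c[3]=0 c[5]=0 c[6]=0 c[7]=0 c[9]=0 c[10]=0 c[11]=0 c[12]=1 c[13]=0 c[14]=1 c[15]=1
Data = 00000001011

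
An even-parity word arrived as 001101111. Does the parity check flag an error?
Sum of received bits: 0+0+1+1+0+1+1+1+1 = 6; 6 mod 2 = 0. Result is 0 → no error detected.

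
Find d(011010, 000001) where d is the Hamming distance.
XOR = 011011, count of 1s = 4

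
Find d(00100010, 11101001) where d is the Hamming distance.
XOR = 11001011, count of 1s = 5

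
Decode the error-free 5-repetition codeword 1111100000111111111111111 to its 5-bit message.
Split into 5-bit blocks: 11111 00000 11111 11111 11111
Data = 10111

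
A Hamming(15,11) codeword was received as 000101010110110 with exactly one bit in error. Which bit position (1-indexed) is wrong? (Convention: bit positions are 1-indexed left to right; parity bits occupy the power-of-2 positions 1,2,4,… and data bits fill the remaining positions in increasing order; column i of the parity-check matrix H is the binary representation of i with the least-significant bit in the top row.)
Syndrome s = H · r^T (mod 2), r = 000101010110110:
  s[0] = (101010101010101)·(000101010110110) mod 2 = 0+0+0+0+0+0+0+0+0+0+1+0+1+0+0 mod 2 = 0
  s[1] = (011001100110011)·(000101010110110) mod 2 = 0+0+0+0+0+1+0+0+0+1+1+0+0+1+0 mod 2 = 0
  s[2] = (000111100001111)·(000101010110110) mod 2 = 0+0+0+1+0+1+0+0+0+0+0+0+1+1+0 mod 2 = 0
  s[3] = (000000011111111)·(000101010110110) mod 2 = 0+0+0+0+0+0+0+1+0+1+1+0+1+1+0 mod 2 = 1
Syndrome = 0001
Column i of H is the binary representation of i, so the syndrome is the binary index of the flipped bit.
Read s = 0001 with s[0] as LSB: 0·2^0 + 0·2^1 + 0·2^2 + 1·2^3 = 8.
Error is at bit position 8.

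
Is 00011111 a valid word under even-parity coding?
Sum of all bits: 0+0+0+1+1+1+1+1 = 5; 5 mod 2 = 1. Result is 1 → parity error detected.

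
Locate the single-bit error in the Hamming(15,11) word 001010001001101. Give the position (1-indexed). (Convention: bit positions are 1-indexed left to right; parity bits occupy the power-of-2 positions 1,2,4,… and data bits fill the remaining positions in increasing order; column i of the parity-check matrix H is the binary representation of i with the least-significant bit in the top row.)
Syndrome s = H · r^T (mod 2), r = 001010001001101:
  s[0] = (101010101010101)·(001010001001101) mod 2 = 0+0+1+0+1+0+0+0+1+0+0+0+1+0+1 mod 2 = 1
  s[1] = (011001100110011)·(001010001001101) mod 2 = 0+0+1+0+0+0+0+0+0+0+0+0+0+0+1 mod 2 = 0
  s[2] = (000111100001111)·(001010001001101) mod 2 = 0+0+0+0+1+0+0+0+0+0+0+1+1+0+1 mod 2 = 0
  s[3] = (000000011111111)·(001010001001101) mod 2 = 0+0+0+0+0+0+0+0+1+0+0+1+1+0+1 mod 2 = 0
Syndrome = 1000
Column i of H is the binary representation of i, so the syndrome is the binary index of the flipped bit.
Read s = 1000 with s[0] as LSB: 1·2^0 + 0·2^1 + 0·2^2 + 0·2^3 = 1.
Error is at bit position 1.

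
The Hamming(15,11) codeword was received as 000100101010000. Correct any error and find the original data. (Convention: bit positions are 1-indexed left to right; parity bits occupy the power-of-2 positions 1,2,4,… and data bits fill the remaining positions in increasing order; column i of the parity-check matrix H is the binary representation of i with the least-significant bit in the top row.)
Syndrome s = H · r^T (mod 2), r = 000100101010000:
  s[0] = (101010101010101)·(000100101010000) mod 2 = 0+0+0+0+0+0+1+0+1+0+1+0+0+0+0 mod 2 = 1
  s[1] = (011001100110011)·(000100101010000) mod 2 = 0+0+0+0+0+0+1+0+0+0+1+0+0+0+0 mod 2 = 0
  s[2] = (000111100001111)·(000100101010000) mod 2 = 0+0+0+1+0+0+1+0+0+0+0+0+0+0+0 mod 2 = 0
  s[3] = (000000011111111)·(000100101010000) mod 2 = 0+0+0+0+0+0+0+0+1+0+1+0+0+0+0 mod 2 = 0
Syndrome = 1000
Column 1 of H equals this syndrome → error at bit 1 (1-indexed).
Flip bit 1: 000100101010000 → 100100101010000
Extract data bits at positions {3,5,6,7,9,10,11,12,13,14,15}: 00011010000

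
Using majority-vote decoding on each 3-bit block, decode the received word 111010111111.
Split into 3-bit blocks and majority-vote each:
  block 1 = 111: 3 ones, 0 zeros → 1
  block 2 = 010: 1 ones, 2 zeros → 0
  block 3 = 111: 3 ones, 0 zeros → 1
  block 4 = 111: 3 ones, 0 zeros → 1
Decoded = 1011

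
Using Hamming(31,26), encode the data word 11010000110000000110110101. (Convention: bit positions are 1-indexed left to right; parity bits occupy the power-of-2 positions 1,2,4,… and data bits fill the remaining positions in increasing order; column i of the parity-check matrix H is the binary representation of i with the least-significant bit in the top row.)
Codeword c = d · G (mod 2), d = 11010000110000000110110101:
  c[0] = d·G[:,0] = (11010000110000000110110101)·(11011010101101010101010101) mod 2 = 1+1+0+1+0+0+0+0+1+0+0+0+0+0+0+0+0+1+0+0+0+1+0+1+0+1 mod 2 = 0
  c[1] = d·G[:,1] = (11010000110000000110110101)·(10110110011011001100110011) mod 2 = 1+0+0+1+0+0+0+0+0+1+0+0+0+0+0+0+0+1+0+0+1+1+0+0+0+1 mod 2 = 1
  c[2] = d·G[:,2] = (11010000110000000110110101)·(10000000000000000000000000) mod 2 = 1+0+0+0+0+0+0+0+0+0+0+0+0+0+0+0+0+0+0+0+0+0+0+0+0+0 mod 2 = 1
  c[3] = d·G[:,3] = (11010000110000000110110101)·(01110001111000111100001111) mod 2 = 0+1+0+1+0+0+0+0+1+1+0+0+0+0+0+0+0+1+0+0+0+0+0+1+0+1 mod 2 = 1
  c[4] = d·G[:,4] = (11010000110000000110110101)·(01000000000000000000000000) mod 2 = 0+1+0+0+0+0+0+0+0+0+0+0+0+0+0+0+0+0+0+0+0+0+0+0+0+0 mod 2 = 1
  c[5] = d·G[:,5] = (11010000110000000110110101)·(00100000000000000000000000) mod 2 = 0+0+0+0+0+0+0+0+0+0+0+0+0+0+0+0+0+0+0+0+0+0+0+0+0+0 mod 2 = 0
  c[6] = d·G[:,6] = (11010000110000000110110101)·(00010000000000000000000000) mod 2 = 0+0+0+1+0+0+0+0+0+0+0+0+0+0+0+0+0+0+0+0+0+0+0+0+0+0 mod 2 = 1
  c[7] = d·G[:,7] = (11010000110000000110110101)·(00001111111000000011111111) mod 2 = 0+0+0+0+0+0+0+0+1+1+0+0+0+0+0+0+0+0+1+0+1+1+0+1+0+1 mod 2 = 1
  c[8] = d·G[:,8] = (11010000110000000110110101)·(00001000000000000000000000) mod 2 = 0+0+0+0+0+0+0+0+0+0+0+0+0+0+0+0+0+0+0+0+0+0+0+0+0+0 mod 2 = 0
  c[9] = d·G[:,9] = (11010000110000000110110101)·(00000100000000000000000000) mod 2 = 0+0+0+0+0+0+0+0+0+0+0+0+0+0+0+0+0+0+0+0+0+0+0+0+0+0 mod 2 = 0
  c[10] = d·G[:,10] = (11010000110000000110110101)·(00000010000000000000000000) mod 2 = 0+0+0+0+0+0+0+0+0+0+0+0+0+0+0+0+0+0+0+0+0+0+0+0+0+0 mod 2 = 0
  c[11] = d·G[:,11] = (11010000110000000110110101)·(00000001000000000000000000) mod 2 = 0+0+0+0+0+0+0+0+0+0+0+0+0+0+0+0+0+0+0+0+0+0+0+0+0+0 mod 2 = 0
  c[12] = d·G[:,12] = (11010000110000000110110101)·(00000000100000000000000000) mod 2 = 0+0+0+0+0+0+0+0+1+0+0+0+0+0+0+0+0+0+0+0+0+0+0+0+0+0 mod 2 = 1
  c[13] = d·G[:,13] = (11010000110000000110110101)·(00000000010000000000000000) mod 2 = 0+0+0+0+0+0+0+0+0+1+0+0+0+0+0+0+0+0+0+0+0+0+0+0+0+0 mod 2 = 1
  c[14] = d·G[:,14] = (11010000110000000110110101)·(00000000001000000000000000) mod 2 = 0+0+0+0+0+0+0+0+0+0+0+0+0+0+0+0+0+0+0+0+0+0+0+0+0+0 mod 2 = 0
  c[15] = d·G[:,15] = (11010000110000000110110101)·(00000000000111111111111111) mod 2 = 0+0+0+0+0+0+0+0+0+0+0+0+0+0+0+0+0+1+1+0+1+1+0+1+0+1 mod 2 = 0
  c[16] = d·G[:,16] = (11010000110000000110110101)·(00000000000100000000000000) mod 2 = 0+0+0+0+0+0+0+0+0+0+0+0+0+0+0+0+0+0+0+0+0+0+0+0+0+0 mod 2 = 0
  c[17] = d·G[:,17] = (11010000110000000110110101)·(00000000000010000000000000) mod 2 = 0+0+0+0+0+0+0+0+0+0+0+0+0+0+0+0+0+0+0+0+0+0+0+0+0+0 mod 2 = 0
  c[18] = d·G[:,18] = (11010000110000000110110101)·(00000000000001000000000000) mod 2 = 0+0+0+0+0+0+0+0+0+0+0+0+0+0+0+0+0+0+0+0+0+0+0+0+0+0 mod 2 = 0
  c[19] = d·G[:,19] = (11010000110000000110110101)·(00000000000000100000000000) mod 2 = 0+0+0+0+0+0+0+0+0+0+0+0+0+0+0+0+0+0+0+0+0+0+0+0+0+0 mod 2 = 0
  c[20] = d·G[:,20] = (11010000110000000110110101)·(00000000000000010000000000) mod 2 = 0+0+0+0+0+0+0+0+0+0+0+0+0+0+0+0+0+0+0+0+0+0+0+0+0+0 mod 2 = 0
  c[21] = d·G[:,21] = (11010000110000000110110101)·(00000000000000001000000000) mod 2 = 0+0+0+0+0+0+0+0+0+0+0+0+0+0+0+0+0+0+0+0+0+0+0+0+0+0 mod 2 = 0
  c[22] = d·G[:,22] = (11010000110000000110110101)·(00000000000000000100000000) mod 2 = 0+0+0+0+0+0+0+0+0+0+0+0+0+0+0+0+0+1+0+0+0+0+0+0+0+0 mod 2 = 1
  c[23] = d·G[:,23] = (11010000110000000110110101)·(00000000000000000010000000) mod 2 = 0+0+0+0+0+0+0+0+0+0+0+0+0+0+0+0+0+0+1+0+0+0+0+0+0+0 mod 2 = 1
  c[24] = d·G[:,24] = (11010000110000000110110101)·(00000000000000000001000000) mod 2 = 0+0+0+0+0+0+0+0+0+0+0+0+0+0+0+0+0+0+0+0+0+0+0+0+0+0 mod 2 = 0
  c[25] = d·G[:,25] = (11010000110000000110110101)·(00000000000000000000100000) mod 2 = 0+0+0+0+0+0+0+0+0+0+0+0+0+0+0+0+0+0+0+0+1+0+0+0+0+0 mod 2 = 1
  c[26] = d·G[:,26] = (11010000110000000110110101)·(00000000000000000000010000) mod 2 = 0+0+0+0+0+0+0+0+0+0+0+0+0+0+0+0+0+0+0+0+0+1+0+0+0+0 mod 2 = 1
  c[27] = d·G[:,27] = (11010000110000000110110101)·(00000000000000000000001000) mod 2 = 0+0+0+0+0+0+0+0+0+0+0+0+0+0+0+0+0+0+0+0+0+0+0+0+0+0 mod 2 = 0
  c[28] = d·G[:,28] = (11010000110000000110110101)·(00000000000000000000000100) mod 2 = 0+0+0+0+0+0+0+0+0+0+0+0+0+0+0+0+0+0+0+0+0+0+0+1+0+0 mod 2 = 1
  c[29] = d·G[:,29] = (11010000110000000110110101)·(00000000000000000000000010) mod 2 = 0+0+0+0+0+0+0+0+0+0+0+0+0+0+0+0+0+0+0+0+0+0+0+0+0+0 mod 2 = 0
  c[30] = d·G[:,30] = (11010000110000000110110101)·(00000000000000000000000001) mod 2 = 0+0+0+0+0+0+0+0+0+0+0+0+0+0+0+0+0+0+0+0+0+0+0+0+0+1 mod 2 = 1
Codeword = 0111101100001100000000110110101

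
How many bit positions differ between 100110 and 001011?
XOR = 101101, count of 1s = 4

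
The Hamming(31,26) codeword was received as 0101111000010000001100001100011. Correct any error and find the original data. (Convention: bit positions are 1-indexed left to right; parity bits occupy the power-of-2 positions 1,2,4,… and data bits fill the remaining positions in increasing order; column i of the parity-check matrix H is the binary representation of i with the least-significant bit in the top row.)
Syndrome s = H · r^T (mod 2), r = 0101111000010000001100001100011:
  s[0] = (1010101010101010101010101010101)·(0101111000010000001100001100011) mod 2 = 0+0+0+0+1+0+1+0+0+0+0+0+0+0+0+0+0+0+1+0+0+0+0+0+1+0+0+0+0+0+1 mod 2 = 1
  s[1] = (0110011001100110011001100110011)·(0101111000010000001100001100011) mod 2 = 0+1+0+0+0+1+1+0+0+0+0+0+0+0+0+0+0+0+1+0+0+0+0+0+0+1+0+0+0+1+1 mod 2 = 1
  s[2] = (0001111000011110000111100001111)·(0101111000010000001100001100011) mod 2 = 0+0+0+1+1+1+1+0+0+0+0+1+0+0+0+0+0+0+0+1+0+0+0+0+0+0+0+0+0+1+1 mod 2 = 0
  s[3] = (0000000111111110000000011111111)·(0101111000010000001100001100011) mod 2 = 0+0+0+0+0+0+0+0+0+0+0+1+0+0+0+0+0+0+0+0+0+0+0+0+1+1+0+0+0+1+1 mod 2 = 1
  s[4] = (0000000000000001111111111111111)·(0101111000010000001100001100011) mod 2 = 0+0+0+0+0+0+0+0+0+0+0+0+0+0+0+0+0+0+1+1+0+0+0+0+1+1+0+0+0+1+1 mod 2 = 0
Syndrome = 11010
Column 11 of H equals this syndrome → error at bit 11 (1-indexed).
Flip bit 11: 0101111000010000001100001100011 → 0101111000110000001100001100011
Extract data bits at positions {3,5,6,7,9,10,11,12,13,14,15,17,18,19,20,21,22,23,24,25,26,27,28,29,30,31}: 01110011000001100001100011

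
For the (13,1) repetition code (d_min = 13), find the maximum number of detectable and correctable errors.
Detection only: up to d_min − 1 = 12 errors.
Correction: up to ⌊(d_min − 1)/2⌋ = ⌊12/2⌋ = 6 errors.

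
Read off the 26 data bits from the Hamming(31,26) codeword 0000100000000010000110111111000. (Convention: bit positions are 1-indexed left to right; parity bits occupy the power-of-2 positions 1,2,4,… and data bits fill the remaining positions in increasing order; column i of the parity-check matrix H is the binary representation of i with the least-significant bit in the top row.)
Parity bits occupy power-of-2 positions; data bits are at positions {3,5,6,7,9,10,11,12,13,14,15,17,18,19,20,21,22,23,24,25,26,27,28,29,30,31} (1-indexed).
Extract: c[3]=0 c[5]=1 c[6]=0 c[7]=0 c[9]=0 c[10]=0 c[11]=0 c[12]=0 c[13]=0 c[14]=0 c[15]=1 c[17]=0 c[18]=0 c[19]=0 c[20]=1 c[21]=1 c[22]=0 c[23]=1 c[24]=1 c[25]=1 c[26]=1 c[27]=1 c[28]=1 c[29]=0 c[30]=0 c[31]=0
Data = 01000000001000110111111000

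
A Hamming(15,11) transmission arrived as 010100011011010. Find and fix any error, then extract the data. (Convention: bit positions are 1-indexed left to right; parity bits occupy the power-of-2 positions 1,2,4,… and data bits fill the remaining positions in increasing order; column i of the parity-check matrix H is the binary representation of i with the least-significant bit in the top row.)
Syndrome s = H · r^T (mod 2), r = 010100011011010:
  s[0] = (101010101010101)·(010100011011010) mod 2 = 0+0+0+0+0+0+0+0+1+0+1+0+0+0+0 mod 2 = 0
  s[1] = (011001100110011)·(010100011011010) mod 2 = 0+1+0+0+0+0+0+0+0+0+1+0+0+1+0 mod 2 = 1
  s[2] = (000111100001111)·(010100011011010) mod 2 = 0+0+0+1+0+0+0+0+0+0+0+1+0+1+0 mod 2 = 1
  s[3] = (000000011111111)·(010100011011010) mod 2 = 0+0+0+0+0+0+0+1+1+0+1+1+0+1+0 mod 2 = 1
Syndrome = 0111
Column 14 of H equals this syndrome → error at bit 14 (1-indexed).
Flip bit 14: 010100011011010 → 010100011011000
Extract data bits at positions {3,5,6,7,9,10,11,12,13,14,15}: 00001011000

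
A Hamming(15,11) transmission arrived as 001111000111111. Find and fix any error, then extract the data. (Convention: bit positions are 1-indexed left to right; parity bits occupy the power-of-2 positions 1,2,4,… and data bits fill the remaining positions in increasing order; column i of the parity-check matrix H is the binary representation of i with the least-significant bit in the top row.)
Syndrome s = H · r^T (mod 2), r = 001111000111111:
  s[0] = (101010101010101)·(001111000111111) mod 2 = 0+0+1+0+1+0+0+0+0+0+1+0+1+0+1 mod 2 = 1
  s[1] = (011001100110011)·(001111000111111) mod 2 = 0+0+1+0+0+1+0+0+0+1+1+0+0+1+1 mod 2 = 0
  s[2] = (000111100001111)·(001111000111111) mod 2 = 0+0+0+1+1+1+0+0+0+0+0+1+1+1+1 mod 2 = 1
  s[3] = (000000011111111)·(001111000111111) mod 2 = 0+0+0+0+0+0+0+0+0+1+1+1+1+1+1 mod 2 = 0
Syndrome = 1010
Column 5 of H equals this syndrome → error at bit 5 (1-indexed).
Flip bit 5: 001111000111111 → 001101000111111
Extract data bits at positions {3,5,6,7,9,10,11,12,13,14,15}: 10100111111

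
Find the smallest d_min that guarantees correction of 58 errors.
Correcting t errors requires d_min ≥ 2t + 1 = 2·58 + 1 = 117.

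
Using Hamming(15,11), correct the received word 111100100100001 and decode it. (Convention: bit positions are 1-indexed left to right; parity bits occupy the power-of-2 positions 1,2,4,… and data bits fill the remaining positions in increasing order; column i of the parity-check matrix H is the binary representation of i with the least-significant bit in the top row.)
Syndrome s = H · r^T (mod 2), r = 111100100100001:
  s[0] = (101010101010101)·(111100100100001) mod 2 = 1+0+1+0+0+0+1+0+0+0+0+0+0+0+1 mod 2 = 0
  s[1] = (011001100110011)·(111100100100001) mod 2 = 0+1+1+0+0+0+1+0+0+1+0+0+0+0+1 mod 2 = 1
  s[2] = (000111100001111)·(111100100100001) mod 2 = 0+0+0+1+0+0+1+0+0+0+0+0+0+0+1 mod 2 = 1
  s[3] = (000000011111111)·(111100100100001) mod 2 = 0+0+0+0+0+0+0+0+0+1+0+0+0+0+1 mod 2 = 0
Syndrome = 0110
Column 6 of H equals this syndrome → error at bit 6 (1-indexed).
Flip bit 6: 111100100100001 → 111101100100001
Extract data bits at positions {3,5,6,7,9,10,11,12,13,14,15}: 10110100001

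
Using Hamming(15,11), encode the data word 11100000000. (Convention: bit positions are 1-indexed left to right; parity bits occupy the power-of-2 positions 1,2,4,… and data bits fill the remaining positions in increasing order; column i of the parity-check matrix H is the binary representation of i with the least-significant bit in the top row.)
Codeword c = d · G (mod 2), d = 11100000000:
  c[0] = d·G[:,0] = (11100000000)·(11011010101) mod 2 = 1+1+0+0+0+0+0+0+0+0+0 mod 2 = 0
  c[1] = d·G[:,1] = (11100000000)·(10110110011) mod 2 = 1+0+1+0+0+0+0+0+0+0+0 mod 2 = 0
  c[2] = d·G[:,2] = (11100000000)·(10000000000) mod 2 = 1+0+0+0+0+0+0+0+0+0+0 mod 2 = 1
  c[3] = d·G[:,3] = (11100000000)·(01110001111) mod 2 = 0+1+1+0+0+0+0+0+0+0+0 mod 2 = 0
  c[4] = d·G[:,4] = (11100000000)·(01000000000) mod 2 = 0+1+0+0+0+0+0+0+0+0+0 mod 2 = 1
  c[5] = d·G[:,5] = (11100000000)·(00100000000) mod 2 = 0+0+1+0+0+0+0+0+0+0+0 mod 2 = 1
  c[6] = d·G[:,6] = (11100000000)·(00010000000) mod 2 = 0+0+0+0+0+0+0+0+0+0+0 mod 2 = 0
  c[7] = d·G[:,7] = (11100000000)·(00001111111) mod 2 = 0+0+0+0+0+0+0+0+0+0+0 mod 2 = 0
  c[8] = d·G[:,8] = (11100000000)·(00001000000) mod 2 = 0+0+0+0+0+0+0+0+0+0+0 mod 2 = 0
  c[9] = d·G[:,9] = (11100000000)·(00000100000) mod 2 = 0+0+0+0+0+0+0+0+0+0+0 mod 2 = 0
  c[10] = d·G[:,10] = (11100000000)·(00000010000) mod 2 = 0+0+0+0+0+0+0+0+0+0+0 mod 2 = 0
  c[11] = d·G[:,11] = (11100000000)·(00000001000) mod 2 = 0+0+0+0+0+0+0+0+0+0+0 mod 2 = 0
  c[12] = d·G[:,12] = (11100000000)·(00000000100) mod 2 = 0+0+0+0+0+0+0+0+0+0+0 mod 2 = 0
  c[13] = d·G[:,13] = (11100000000)·(00000000010) mod 2 = 0+0+0+0+0+0+0+0+0+0+0 mod 2 = 0
  c[14] = d·G[:,14] = (11100000000)·(00000000001) mod 2 = 0+0+0+0+0+0+0+0+0+0+0 mod 2 = 0
Codeword = 001011000000000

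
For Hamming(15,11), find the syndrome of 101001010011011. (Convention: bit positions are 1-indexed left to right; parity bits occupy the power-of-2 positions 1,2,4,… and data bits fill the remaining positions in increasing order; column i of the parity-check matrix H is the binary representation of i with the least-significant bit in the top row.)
Syndrome s = H · r^T (mod 2), r = 101001010011011:
  s[0] = (101010101010101)·(101001010011011) mod 2 = 1+0+1+0+0+0+0+0+0+0+1+0+0+0+1 mod 2 = 0
  s[1] = (011001100110011)·(101001010011011) mod 2 = 0+0+1+0+0+1+0+0+0+0+1+0+0+1+1 mod 2 = 1
  s[2] = (000111100001111)·(101001010011011) mod 2 = 0+0+0+0+0+1+0+0+0+0+0+1+0+1+1 mod 2 = 0
  s[3] = (000000011111111)·(101001010011011) mod 2 = 0+0+0+0+0+0+0+1+0+0+1+1+0+1+1 mod 2 = 1
Syndrome = 0101
Non-zero syndrome: error at position 10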